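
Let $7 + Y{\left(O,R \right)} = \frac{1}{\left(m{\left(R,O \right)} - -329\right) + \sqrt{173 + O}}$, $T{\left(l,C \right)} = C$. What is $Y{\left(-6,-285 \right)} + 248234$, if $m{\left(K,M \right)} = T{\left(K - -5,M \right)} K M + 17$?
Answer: $\frac{24397543983069}{98287229} - \frac{\sqrt{167}}{98287229} \approx 2.4823 \cdot 10^{5}$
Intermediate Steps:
$m{\left(K,M \right)} = 17 + K M^{2}$ ($m{\left(K,M \right)} = M K M + 17 = K M M + 17 = K M^{2} + 17 = 17 + K M^{2}$)
$Y{\left(O,R \right)} = -7 + \frac{1}{346 + \sqrt{173 + O} + R O^{2}}$ ($Y{\left(O,R \right)} = -7 + \frac{1}{\left(\left(17 + R O^{2}\right) - -329\right) + \sqrt{173 + O}} = -7 + \frac{1}{\left(\left(17 + R O^{2}\right) + 329\right) + \sqrt{173 + O}} = -7 + \frac{1}{\left(346 + R O^{2}\right) + \sqrt{173 + O}} = -7 + \frac{1}{346 + \sqrt{173 + O} + R O^{2}}$)
$Y{\left(-6,-285 \right)} + 248234 = \frac{-2421 - 7 \sqrt{173 - 6} - - 1995 \left(-6\right)^{2}}{346 + \sqrt{173 - 6} - 285 \left(-6\right)^{2}} + 248234 = \frac{-2421 - 7 \sqrt{167} - \left(-1995\right) 36}{346 + \sqrt{167} - 10260} + 248234 = \frac{-2421 - 7 \sqrt{167} + 71820}{346 + \sqrt{167} - 10260} + 248234 = \frac{69399 - 7 \sqrt{167}}{-9914 + \sqrt{167}} + 248234 = 248234 + \frac{69399 - 7 \sqrt{167}}{-9914 + \sqrt{167}}$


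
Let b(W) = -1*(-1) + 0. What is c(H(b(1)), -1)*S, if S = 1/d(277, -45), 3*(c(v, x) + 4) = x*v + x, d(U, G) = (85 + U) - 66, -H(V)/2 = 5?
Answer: -1/296 ≈ -0.0033784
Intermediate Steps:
b(W) = 1 (b(W) = 1 + 0 = 1)
H(V) = -10 (H(V) = -2*5 = -10)
d(U, G) = 19 + U
c(v, x) = -4 + x/3 + v*x/3 (c(v, x) = -4 + (x*v + x)/3 = -4 + (v*x + x)/3 = -4 + (x + v*x)/3 = -4 + (x/3 + v*x/3) = -4 + x/3 + v*x/3)
S = 1/296 (S = 1/(19 + 277) = 1/296 ≈ 0.0033784)
c(H(b(1)), -1)*S = (-4 + (⅓)*(-1) + (⅓)*(-10)*(-1))*(1/296) = (-4 - ⅓ + 10/3)*(1/296) = -1*1/296 = -1/296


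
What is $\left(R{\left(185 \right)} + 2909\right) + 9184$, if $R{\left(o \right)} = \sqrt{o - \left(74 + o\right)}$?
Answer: $12093 + i \sqrt{74} \approx 12093.0 + 8.6023 i$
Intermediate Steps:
$R{\left(o \right)} = i \sqrt{74}$ ($R{\left(o \right)} = \sqrt{-74} = i \sqrt{74}$)
$\left(R{\left(185 \right)} + 2909\right) + 9184 = \left(i \sqrt{74} + 2909\right) + 9184 = \left(2909 + i \sqrt{74}\right) + 9184 = 12093 + i \sqrt{74}$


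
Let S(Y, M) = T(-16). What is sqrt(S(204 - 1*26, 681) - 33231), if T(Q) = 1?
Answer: I*sqrt(33230) ≈ 182.29*I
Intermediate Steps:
S(Y, M) = 1
sqrt(S(204 - 1*26, 681) - 33231) = sqrt(1 - 33231) = sqrt(-33230) = I*sqrt(33230)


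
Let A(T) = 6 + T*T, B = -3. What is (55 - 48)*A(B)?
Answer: 105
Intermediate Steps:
A(T) = 6 + T²
(55 - 48)*A(B) = (55 - 48)*(6 + (-3)²) = 7*(6 + 9) = 7*15 = 105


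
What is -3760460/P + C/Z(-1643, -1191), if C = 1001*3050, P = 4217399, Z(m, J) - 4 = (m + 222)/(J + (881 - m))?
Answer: 17163600005435290/16494247489 ≈ 1.0406e+6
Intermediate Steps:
Z(m, J) = 4 + (222 + m)/(881 + J - m) (Z(m, J) = 4 + (m + 222)/(J + (881 - m)) = 4 + (222 + m)/(881 + J - m))
C = 3053050
-3760460/P + C/Z(-1643, -1191) = -3760460/4217399 + 3053050/(((3746 - 3*(-1643) + 4*(-1191))/(881 - 1191 - 1*(-1643)))) = -3760460*1/4217399 + 3053050/(((3746 + 4929 - 4764)/(881 - 1191 + 1643))) = -3760460/4217399 + 3053050/((3911/1333)) = -3760460/4217399 + 3053050/(((1/1333)*3911)) = -3760460/4217399 + 3053050/(3911/1333) = -3760460/4217399 + 3053050*(1333/3911) = -3760460/4217399 + 4069715650/3911 = 17163600005435290/16494247489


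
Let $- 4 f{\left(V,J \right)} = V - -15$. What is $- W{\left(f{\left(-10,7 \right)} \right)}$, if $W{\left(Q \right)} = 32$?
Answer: $-32$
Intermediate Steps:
$f{\left(V,J \right)} = - \frac{15}{4} - \frac{V}{4}$ ($f{\left(V,J \right)} = - \frac{V - -15}{4} = - \frac{V + 15}{4} = - \frac{15 + V}{4} = - \frac{15}{4} - \frac{V}{4}$)
$- W{\left(f{\left(-10,7 \right)} \right)} = \left(-1\right) 32 = -32$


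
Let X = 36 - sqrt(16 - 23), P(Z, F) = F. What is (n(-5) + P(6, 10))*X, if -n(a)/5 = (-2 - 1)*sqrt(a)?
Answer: 5*(2 + 3*I*sqrt(5))*(36 - I*sqrt(7)) ≈ 448.74 + 1181.0*I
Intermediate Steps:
n(a) = 15*sqrt(a) (n(a) = -5*(-2 - 1)*sqrt(a) = -(-15)*sqrt(a) = 15*sqrt(a))
X = 36 - I*sqrt(7) (X = 36 - sqrt(-7) = 36 - I*sqrt(7) ≈ 36.0 - 2.6458*I)
(n(-5) + P(6, 10))*X = (15*sqrt(-5) + 10)*(36 - I*sqrt(7)) = (15*(I*sqrt(5)) + 10)*(36 - I*sqrt(7)) = (15*I*sqrt(5) + 10)*(36 - I*sqrt(7)) = (10 + 15*I*sqrt(5))*(36 - I*sqrt(7))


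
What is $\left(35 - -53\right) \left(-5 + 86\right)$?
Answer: $7128$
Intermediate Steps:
$\left(35 - -53\right) \left(-5 + 86\right) = \left(35 + 53\right) 81 = 88 \cdot 81 = 7128$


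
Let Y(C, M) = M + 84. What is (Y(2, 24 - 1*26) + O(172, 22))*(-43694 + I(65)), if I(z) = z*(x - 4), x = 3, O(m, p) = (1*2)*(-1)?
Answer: -3500720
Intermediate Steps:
O(m, p) = -2 (O(m, p) = 2*(-1) = -2)
Y(C, M) = 84 + M
I(z) = -z (I(z) = z*(3 - 4) = z*(-1) = -z)
(Y(2, 24 - 1*26) + O(172, 22))*(-43694 + I(65)) = ((84 + (24 - 1*26)) - 2)*(-43694 - 1*65) = ((84 + (24 - 26)) - 2)*(-43694 - 65) = ((84 - 2) - 2)*(-43759) = (82 - 2)*(-43759) = 80*(-43759) = -3500720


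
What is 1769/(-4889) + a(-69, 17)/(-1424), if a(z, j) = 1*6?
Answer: -1274195/3480968 ≈ -0.36605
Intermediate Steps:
a(z, j) = 6
1769/(-4889) + a(-69, 17)/(-1424) = 1769/(-4889) + 6/(-1424) = 1769*(-1/4889) + 6*(-1/1424) = -1769/4889 - 3/712 = -1274195/3480968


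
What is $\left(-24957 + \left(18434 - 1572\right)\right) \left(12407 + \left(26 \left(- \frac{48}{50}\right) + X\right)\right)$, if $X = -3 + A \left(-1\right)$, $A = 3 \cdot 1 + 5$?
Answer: $- \frac{500717844}{5} \approx -1.0014 \cdot 10^{8}$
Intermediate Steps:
$A = 8$ ($A = 3 + 5 = 8$)
$X = -11$ ($X = -3 + 8 \left(-1\right) = -3 - 8 = -11$)
$\left(-24957 + \left(18434 - 1572\right)\right) \left(12407 + \left(26 \left(- \frac{48}{50}\right) + X\right)\right) = \left(-24957 + \left(18434 - 1572\right)\right) \left(12407 + \left(26 \left(- \frac{48}{50}\right) - 11\right)\right) = \left(-24957 + 16862\right) \left(12407 + \left(26 \left(\left(-48\right) \frac{1}{50}\right) - 11\right)\right) = - 8095 \left(12407 + \left(26 \left(- \frac{24}{25}\right) - 11\right)\right) = - 8095 \left(12407 - \frac{899}{25}\right) = \left(-8095\right) \frac{309276}{25} = - \frac{500717844}{5}$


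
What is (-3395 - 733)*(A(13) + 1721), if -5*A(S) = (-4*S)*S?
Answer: -38311968/5 ≈ -7.6624e+6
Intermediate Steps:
A(S) = 4*S**2/5 (A(S) = -(-4*S)*S/5 = -(-4)*S**2/5 = 4*S**2/5)
(-3395 - 733)*(A(13) + 1721) = (-3395 - 733)*((4/5)*13**2 + 1721) = -4128*((4/5)*169 + 1721) = -4128*(676/5 + 1721) = -4128*9281/5 = -38311968/5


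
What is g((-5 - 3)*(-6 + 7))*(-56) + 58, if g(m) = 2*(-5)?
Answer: 618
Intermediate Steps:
g(m) = -10
g((-5 - 3)*(-6 + 7))*(-56) + 58 = -10*(-56) + 58 = 560 + 58 = 618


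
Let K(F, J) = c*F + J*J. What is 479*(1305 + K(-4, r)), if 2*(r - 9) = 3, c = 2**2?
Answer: 2680963/4 ≈ 6.7024e+5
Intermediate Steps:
c = 4
r = 21/2 (r = 9 + (1/2)*3 = 9 + 3/2 = 21/2 ≈ 10.500)
K(F, J) = J**2 + 4*F (K(F, J) = 4*F + J*J = 4*F + J**2 = J**2 + 4*F)
479*(1305 + K(-4, r)) = 479*(1305 + ((21/2)**2 + 4*(-4))) = 479*(1305 + (441/4 - 16)) = 479*(1305 + 377/4) = 479*(5597/4) = 2680963/4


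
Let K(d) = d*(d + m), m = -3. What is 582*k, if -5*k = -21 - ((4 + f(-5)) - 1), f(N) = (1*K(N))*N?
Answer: -102432/5 ≈ -20486.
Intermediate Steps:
K(d) = d*(-3 + d) (K(d) = d*(d - 3) = d*(-3 + d))
f(N) = N²*(-3 + N) (f(N) = (1*(N*(-3 + N)))*N = (N*(-3 + N))*N = N²*(-3 + N))
k = -176/5 (k = -(-21 - ((4 + (-5)²*(-3 - 5)) - 1))/5 = -(-21 - ((4 + 25*(-8)) - 1))/5 = -(-21 - ((4 - 200) - 1))/5 = -(-21 - (-196 - 1))/5 = -(-21 - 1*(-197))/5 = -(-21 + 197)/5 = -⅕*176 = -176/5 ≈ -35.200)
582*k = 582*(-176/5) = -102432/5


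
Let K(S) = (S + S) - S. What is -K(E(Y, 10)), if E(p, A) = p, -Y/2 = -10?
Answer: -20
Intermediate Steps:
Y = 20 (Y = -2*(-10) = 20)
K(S) = S (K(S) = 2*S - S = S)
-K(E(Y, 10)) = -1*20 = -20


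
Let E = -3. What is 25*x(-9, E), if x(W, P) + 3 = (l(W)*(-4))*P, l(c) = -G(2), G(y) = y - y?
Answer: -75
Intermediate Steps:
G(y) = 0
l(c) = 0 (l(c) = -1*0 = 0)
x(W, P) = -3 (x(W, P) = -3 + (0*(-4))*P = -3 + 0*P = -3 + 0 = -3)
25*x(-9, E) = 25*(-3) = -75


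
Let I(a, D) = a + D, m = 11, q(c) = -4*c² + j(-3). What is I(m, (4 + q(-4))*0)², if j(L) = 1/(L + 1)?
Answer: 121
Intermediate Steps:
j(L) = 1/(1 + L)
q(c) = -½ - 4*c² (q(c) = -4*c² + 1/(1 - 3) = -4*c² + 1/(-2) = -4*c² - ½ = -½ - 4*c²)
I(a, D) = D + a
I(m, (4 + q(-4))*0)² = ((4 + (-½ - 4*(-4)²))*0 + 11)² = ((4 + (-½ - 4*16))*0 + 11)² = ((4 + (-½ - 64))*0 + 11)² = ((4 - 129/2)*0 + 11)² = (-121/2*0 + 11)² = (0 + 11)² = 11² = 121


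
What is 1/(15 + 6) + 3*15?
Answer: 946/21 ≈ 45.048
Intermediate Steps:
1/(15 + 6) + 3*15 = 1/21 + 45 = 946/21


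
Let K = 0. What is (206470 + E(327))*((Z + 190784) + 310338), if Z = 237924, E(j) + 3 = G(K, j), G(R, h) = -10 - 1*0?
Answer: 152581220022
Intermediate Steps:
G(R, h) = -10 (G(R, h) = -10 + 0 = -10)
E(j) = -13 (E(j) = -3 - 10 = -13)
(206470 + E(327))*((Z + 190784) + 310338) = (206470 - 13)*((237924 + 190784) + 310338) = 206457*(428708 + 310338) = 206457*739046 = 152581220022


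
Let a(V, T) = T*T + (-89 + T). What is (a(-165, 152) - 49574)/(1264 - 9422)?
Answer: 26407/8158 ≈ 3.2369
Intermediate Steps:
a(V, T) = -89 + T + T² (a(V, T) = T² + (-89 + T) = -89 + T + T²)
(a(-165, 152) - 49574)/(1264 - 9422) = ((-89 + 152 + 152²) - 49574)/(1264 - 9422) = ((-89 + 152 + 23104) - 49574)/(-8158) = (23167 - 49574)*(-1/8158) = -26407*(-1/8158) = 26407/8158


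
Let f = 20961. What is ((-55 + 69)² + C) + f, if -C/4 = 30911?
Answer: -102487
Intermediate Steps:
C = -123644 (C = -4*30911 = -123644)
((-55 + 69)² + C) + f = ((-55 + 69)² - 123644) + 20961 = (14² - 123644) + 20961 = (196 - 123644) + 20961 = -123448 + 20961 = -102487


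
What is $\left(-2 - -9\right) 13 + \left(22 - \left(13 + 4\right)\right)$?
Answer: $96$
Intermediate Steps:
$\left(-2 - -9\right) 13 + \left(22 - \left(13 + 4\right)\right) = \left(-2 + 9\right) 13 + \left(22 - 17\right) = 7 \cdot 13 + \left(22 - 17\right) = 91 + 5 = 96$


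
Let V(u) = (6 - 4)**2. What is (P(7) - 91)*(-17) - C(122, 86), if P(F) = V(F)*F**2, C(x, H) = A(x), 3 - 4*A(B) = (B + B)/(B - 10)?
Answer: -199943/112 ≈ -1785.2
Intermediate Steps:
V(u) = 4 (V(u) = 2**2 = 4)
A(B) = 3/4 - B/(2*(-10 + B)) (A(B) = 3/4 - (B + B)/(4*(B - 10)) = 3/4 - 2*B/(4*(-10 + B)) = 3/4 - B/(2*(-10 + B)))
C(x, H) = (-30 + x)/(4*(-10 + x))
P(F) = 4*F**2
(P(7) - 91)*(-17) - C(122, 86) = (4*7**2 - 91)*(-17) - (-30 + 122)/(4*(-10 + 122)) = (4*49 - 91)*(-17) - 92/(4*112) = (196 - 91)*(-17) - 92/(4*112) = 105*(-17) - 1*23/112 = -1785 - 23/112 = -199943/112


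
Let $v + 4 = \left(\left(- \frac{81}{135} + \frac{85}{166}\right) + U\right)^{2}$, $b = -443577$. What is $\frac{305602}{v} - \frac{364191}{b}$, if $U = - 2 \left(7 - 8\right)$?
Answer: $- \frac{31128610839837893}{35047166629} \approx -8.8819 \cdot 10^{5}$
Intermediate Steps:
$U = 2$ ($U = \left(-2\right) \left(-1\right) = 2$)
$v = - \frac{237031}{688900}$ ($v = -4 + \left(\left(- \frac{81}{135} + \frac{85}{166}\right) + 2\right)^{2} = -4 + \left(\left(\left(-81\right) \frac{1}{135} + 85 \cdot \frac{1}{166}\right) + 2\right)^{2} = -4 + \left(\left(- \frac{3}{5} + \frac{85}{166}\right) + 2\right)^{2} = -4 + \left(- \frac{73}{830} + 2\right)^{2} = -4 + \left(\frac{1587}{830}\right)^{2} = -4 + \frac{2518569}{688900} = - \frac{237031}{688900} \approx -0.34407$)
$\frac{305602}{v} - \frac{364191}{b} = \frac{305602}{- \frac{237031}{688900}} - \frac{364191}{-443577} = 305602 \left(- \frac{688900}{237031}\right) - - \frac{121397}{147859} = - \frac{210529217800}{237031} + \frac{121397}{147859} = - \frac{31128610839837893}{35047166629}$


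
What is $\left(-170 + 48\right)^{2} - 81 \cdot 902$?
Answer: $-58178$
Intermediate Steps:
$\left(-170 + 48\right)^{2} - 81 \cdot 902 = \left(-122\right)^{2} - 73062 = 14884 - 73062 = -58178$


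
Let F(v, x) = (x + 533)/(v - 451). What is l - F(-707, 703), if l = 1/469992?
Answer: 96818545/90708456 ≈ 1.0674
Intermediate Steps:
F(v, x) = (533 + x)/(-451 + v)
l = 1/469992 ≈ 2.1277e-6
l - F(-707, 703) = 1/469992 - (533 + 703)/(-451 - 707) = 1/469992 - 1236/(-1158) = 1/469992 - (-1)*1236/1158 = 1/469992 - 1*(-206/193) = 1/469992 + 206/193 = 96818545/90708456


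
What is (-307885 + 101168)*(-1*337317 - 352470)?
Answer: 142590699279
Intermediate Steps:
(-307885 + 101168)*(-1*337317 - 352470) = -206717*(-337317 - 352470) = -206717*(-689787) = 142590699279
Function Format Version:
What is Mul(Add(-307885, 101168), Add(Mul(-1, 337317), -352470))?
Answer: 142590699279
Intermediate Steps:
Mul(Add(-307885, 101168), Add(Mul(-1, 337317), -352470)) = Mul(-206717, Add(-337317, -352470)) = Mul(-206717, -689787) = 142590699279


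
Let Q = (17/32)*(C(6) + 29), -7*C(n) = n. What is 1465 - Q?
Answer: 324811/224 ≈ 1450.0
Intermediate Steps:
C(n) = -n/7
Q = 3349/224 (Q = (17/32)*(-⅐*6 + 29) = (17*(1/32))*(-6/7 + 29) = (17/32)*(197/7) = 3349/224 ≈ 14.951)
1465 - Q = 1465 - 1*3349/224 = 1465 - 3349/224 = 324811/224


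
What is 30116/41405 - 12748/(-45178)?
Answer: 19269506/19087705 ≈ 1.0095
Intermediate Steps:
30116/41405 - 12748/(-45178) = 30116*(1/41405) - 12748*(-1/45178) = 30116/41405 + 6374/22589 = 19269506/19087705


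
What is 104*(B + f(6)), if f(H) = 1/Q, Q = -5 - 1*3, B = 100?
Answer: 10387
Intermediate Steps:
Q = -8 (Q = -5 - 3 = -8)
f(H) = -⅛ (f(H) = 1/(-8) = -⅛)
104*(B + f(6)) = 104*(100 - ⅛) = 104*(799/8) = 10387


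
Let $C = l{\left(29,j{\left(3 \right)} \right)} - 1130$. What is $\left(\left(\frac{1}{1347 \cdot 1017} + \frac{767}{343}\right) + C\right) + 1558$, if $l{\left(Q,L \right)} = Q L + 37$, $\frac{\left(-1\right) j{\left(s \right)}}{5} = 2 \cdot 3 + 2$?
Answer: $- \frac{325512660239}{469875357} \approx -692.76$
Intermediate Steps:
$j{\left(s \right)} = -40$ ($j{\left(s \right)} = - 5 \left(2 \cdot 3 + 2\right) = - 5 \left(6 + 2\right) = \left(-5\right) 8 = -40$)
$l{\left(Q,L \right)} = 37 + L Q$ ($l{\left(Q,L \right)} = L Q + 37 = 37 + L Q$)
$C = -2253$ ($C = \left(37 - 1160\right) - 1130 = -1123 - 1130 = -2253$)
$\left(\left(\frac{1}{1347 \cdot 1017} + \frac{767}{343}\right) + C\right) + 1558 = \left(\left(\frac{1}{1347 \cdot 1017} + \frac{767}{343}\right) - 2253\right) + 1558 = \left(\left(\frac{1}{1347} \cdot \frac{1}{1017} + 767 \cdot \frac{1}{343}\right) - 2253\right) + 1558 = \left(\left(\frac{1}{1369899} + \frac{767}{343}\right) - 2253\right) + 1558 = \left(\frac{1050712876}{469875357} - 2253\right) + 1558 = - \frac{1057578466445}{469875357} + 1558 = - \frac{325512660239}{469875357}$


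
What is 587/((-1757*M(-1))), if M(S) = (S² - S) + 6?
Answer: -587/14056 ≈ -0.041762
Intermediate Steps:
M(S) = 6 + S² - S
587/((-1757*M(-1))) = 587/((-1757*(6 + (-1)² - 1*(-1)))) = 587/((-1757*(6 + 1 + 1))) = 587/((-1757*8)) = 587/(-14056) = 587*(-1/14056) = -587/14056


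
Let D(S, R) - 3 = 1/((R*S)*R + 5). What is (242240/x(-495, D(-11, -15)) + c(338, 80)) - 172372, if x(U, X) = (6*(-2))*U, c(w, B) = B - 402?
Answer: -51278006/297 ≈ -1.7265e+5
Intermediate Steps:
c(w, B) = -402 + B
D(S, R) = 3 + 1/(5 + S*R**2) (D(S, R) = 3 + 1/((R*S)*R + 5) = 3 + 1/(S*R**2 + 5) = 3 + 1/(5 + S*R**2))
x(U, X) = -12*U
(242240/x(-495, D(-11, -15)) + c(338, 80)) - 172372 = (242240/((-12*(-495))) + (-402 + 80)) - 172372 = (242240/5940 - 322) - 172372 = (242240*(1/5940) - 322) - 172372 = (12112/297 - 322) - 172372 = -83522/297 - 172372 = -51278006/297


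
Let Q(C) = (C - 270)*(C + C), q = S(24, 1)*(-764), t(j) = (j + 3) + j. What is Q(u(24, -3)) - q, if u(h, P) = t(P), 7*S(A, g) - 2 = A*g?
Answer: 31330/7 ≈ 4475.7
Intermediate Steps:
t(j) = 3 + 2*j (t(j) = (3 + j) + j = 3 + 2*j)
S(A, g) = 2/7 + A*g/7 (S(A, g) = 2/7 + (A*g)/7 = 2/7 + A*g/7)
u(h, P) = 3 + 2*P
q = -19864/7 (q = (2/7 + (⅐)*24*1)*(-764) = (2/7 + 24/7)*(-764) = (26/7)*(-764) = -19864/7 ≈ -2837.7)
Q(C) = 2*C*(-270 + C) (Q(C) = (-270 + C)*(2*C) = 2*C*(-270 + C))
Q(u(24, -3)) - q = 2*(3 + 2*(-3))*(-270 + (3 + 2*(-3))) - 1*(-19864/7) = 2*(3 - 6)*(-270 + (3 - 6)) + 19864/7 = 2*(-3)*(-270 - 3) + 19864/7 = 2*(-3)*(-273) + 19864/7 = 1638 + 19864/7 = 31330/7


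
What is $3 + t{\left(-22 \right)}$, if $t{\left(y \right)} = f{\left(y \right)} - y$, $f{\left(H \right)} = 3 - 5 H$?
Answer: $138$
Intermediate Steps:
$t{\left(y \right)} = 3 - 6 y$ ($t{\left(y \right)} = \left(3 - 5 y\right) - y = 3 - 6 y$)
$3 + t{\left(-22 \right)} = 3 + \left(3 - -132\right) = 3 + \left(3 + 132\right) = 3 + 135 = 138$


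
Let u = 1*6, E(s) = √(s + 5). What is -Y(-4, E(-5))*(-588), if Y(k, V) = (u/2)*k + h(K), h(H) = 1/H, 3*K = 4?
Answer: -6615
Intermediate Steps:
E(s) = √(5 + s)
u = 6
K = 4/3 (K = (⅓)*4 = 4/3 ≈ 1.3333)
Y(k, V) = ¾ + 3*k (Y(k, V) = (6/2)*k + 1/(4/3) = (6*(½))*k + ¾ = 3*k + ¾ = ¾ + 3*k)
-Y(-4, E(-5))*(-588) = -(¾ + 3*(-4))*(-588) = -(¾ - 12)*(-588) = -(-45)*(-588)/4 = -1*6615 = -6615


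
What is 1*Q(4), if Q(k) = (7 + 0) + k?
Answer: 11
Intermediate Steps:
Q(k) = 7 + k
1*Q(4) = 1*(7 + 4) = 1*11 = 11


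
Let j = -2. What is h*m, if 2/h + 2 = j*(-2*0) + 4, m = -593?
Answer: -593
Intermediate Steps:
h = 1 (h = 2/(-2 + (-(-4)*0 + 4)) = 2/(-2 + (-2*0 + 4)) = 2/(-2 + (0 + 4)) = 2/(-2 + 4) = 2/2 = 2*(½) = 1)
h*m = 1*(-593) = -593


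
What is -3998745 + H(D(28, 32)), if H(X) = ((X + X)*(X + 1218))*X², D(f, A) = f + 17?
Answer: 226183005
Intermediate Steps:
D(f, A) = 17 + f
H(X) = 2*X³*(1218 + X) (H(X) = ((2*X)*(1218 + X))*X² = (2*X*(1218 + X))*X² = 2*X³*(1218 + X))
-3998745 + H(D(28, 32)) = -3998745 + 2*(17 + 28)³*(1218 + (17 + 28)) = -3998745 + 2*45³*(1218 + 45) = -3998745 + 2*91125*1263 = -3998745 + 230181750 = 226183005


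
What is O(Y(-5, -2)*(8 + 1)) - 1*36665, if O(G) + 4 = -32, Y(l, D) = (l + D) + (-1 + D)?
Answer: -36701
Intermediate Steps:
Y(l, D) = -1 + l + 2*D (Y(l, D) = (D + l) + (-1 + D) = -1 + l + 2*D)
O(G) = -36 (O(G) = -4 - 32 = -36)
O(Y(-5, -2)*(8 + 1)) - 1*36665 = -36 - 1*36665 = -36 - 36665 = -36701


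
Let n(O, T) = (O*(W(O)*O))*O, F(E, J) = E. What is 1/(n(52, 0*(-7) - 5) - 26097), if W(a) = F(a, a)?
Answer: 1/7285519 ≈ 1.3726e-7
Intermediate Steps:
W(a) = a
n(O, T) = O**4 (n(O, T) = (O*(O*O))*O = (O*O**2)*O = O**3*O = O**4)
1/(n(52, 0*(-7) - 5) - 26097) = 1/(52**4 - 26097) = 1/(7311616 - 26097) = 1/7285519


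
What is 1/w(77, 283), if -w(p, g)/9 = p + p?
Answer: -1/1386 ≈ -0.00072150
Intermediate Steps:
w(p, g) = -18*p (w(p, g) = -9*(p + p) = -18*p)
1/w(77, 283) = 1/(-18*77) = 1/(-1386) = -1/1386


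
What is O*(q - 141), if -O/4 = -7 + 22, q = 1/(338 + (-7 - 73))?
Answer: 363770/43 ≈ 8459.8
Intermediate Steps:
q = 1/258 (q = 1/(338 - 80) = 1/258 ≈ 0.0038760)
O = -60 (O = -4*(-7 + 22) = -4*15 = -60)
O*(q - 141) = -60*(1/258 - 141) = -60*(-36377/258) = 363770/43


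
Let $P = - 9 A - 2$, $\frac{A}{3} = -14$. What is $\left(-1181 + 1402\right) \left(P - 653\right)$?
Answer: $-61217$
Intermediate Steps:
$A = -42$ ($A = 3 \left(-14\right) = -42$)
$P = 376$ ($P = \left(-9\right) \left(-42\right) - 2 = 378 - 2 = 376$)
$\left(-1181 + 1402\right) \left(P - 653\right) = \left(-1181 + 1402\right) \left(376 - 653\right) = 221 \left(-277\right) = -61217$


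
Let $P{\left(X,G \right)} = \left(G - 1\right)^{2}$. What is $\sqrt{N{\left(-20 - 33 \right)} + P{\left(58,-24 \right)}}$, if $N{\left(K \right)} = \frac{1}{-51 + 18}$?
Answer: $\frac{4 \sqrt{42537}}{33} \approx 24.999$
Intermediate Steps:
$N{\left(K \right)} = - \frac{1}{33}$ ($N{\left(K \right)} = \frac{1}{-33} = - \frac{1}{33}$)
$P{\left(X,G \right)} = \left(-1 + G\right)^{2}$
$\sqrt{N{\left(-20 - 33 \right)} + P{\left(58,-24 \right)}} = \sqrt{- \frac{1}{33} + \left(-1 - 24\right)^{2}} = \sqrt{- \frac{1}{33} + \left(-25\right)^{2}} = \sqrt{- \frac{1}{33} + 625} = \sqrt{\frac{20624}{33}} = \frac{4 \sqrt{42537}}{33}$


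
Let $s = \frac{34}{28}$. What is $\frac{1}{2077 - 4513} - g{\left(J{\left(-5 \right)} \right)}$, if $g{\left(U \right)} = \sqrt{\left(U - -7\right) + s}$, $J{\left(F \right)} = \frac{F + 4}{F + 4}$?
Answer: $- \frac{1}{2436} - \frac{\sqrt{1806}}{14} \approx -3.0359$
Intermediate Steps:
$s = \frac{17}{14}$ ($s = 34 \cdot \frac{1}{28} = \frac{17}{14} \approx 1.2143$)
$J{\left(F \right)} = 1$ ($J{\left(F \right)} = \frac{4 + F}{4 + F} = 1$)
$g{\left(U \right)} = \sqrt{\frac{115}{14} + U}$ ($g{\left(U \right)} = \sqrt{\left(U - -7\right) + \frac{17}{14}} = \sqrt{\left(U + 7\right) + \frac{17}{14}} = \sqrt{\left(7 + U\right) + \frac{17}{14}} = \sqrt{\frac{115}{14} + U}$)
$\frac{1}{2077 - 4513} - g{\left(J{\left(-5 \right)} \right)} = \frac{1}{2077 - 4513} - \frac{\sqrt{1610 + 196 \cdot 1}}{14} = \frac{1}{-2436} - \frac{\sqrt{1610 + 196}}{14} = - \frac{1}{2436} - \frac{\sqrt{1806}}{14}$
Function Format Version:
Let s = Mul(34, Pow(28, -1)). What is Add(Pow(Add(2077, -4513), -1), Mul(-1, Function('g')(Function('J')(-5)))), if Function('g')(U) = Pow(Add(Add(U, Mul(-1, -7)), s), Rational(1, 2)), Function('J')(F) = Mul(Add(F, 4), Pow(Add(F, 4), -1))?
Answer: Add(Rational(-1, 2436), Mul(Rational(-1, 14), Pow(1806, Rational(1, 2)))) ≈ -3.0359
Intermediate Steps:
s = Rational(17, 14) (s = Mul(34, Rational(1, 28)) = Rational(17, 14) ≈ 1.2143)
Function('J')(F) = 1 (Function('J')(F) = Mul(Add(4, F), Pow(Add(4, F), -1)) = 1)
Function('g')(U) = Pow(Add(Rational(115, 14), U), Rational(1, 2)) (Function('g')(U) = Pow(Add(Add(U, Mul(-1, -7)), Rational(17, 14)), Rational(1, 2)) = Pow(Add(Add(U, 7), Rational(17, 14)), Rational(1, 2)) = Pow(Add(Add(7, U), Rational(17, 14)), Rational(1, 2)) = Pow(Add(Rational(115, 14), U), Rational(1, 2)))
Add(Pow(Add(2077, -4513), -1), Mul(-1, Function('g')(Function('J')(-5)))) = Add(Pow(Add(2077, -4513), -1), Mul(-1, Mul(Rational(1, 14), Pow(Add(1610, Mul(196, 1)), Rational(1, 2))))) = Add(Pow(-2436, -1), Mul(-1, Mul(Rational(1, 14), Pow(Add(1610, 196), Rational(1, 2))))) = Add(Rational(-1, 2436), Mul(-1, Mul(Rational(1, 14), Pow(1806, Rational(1, 2))))) = Add(Rational(-1, 2436), Mul(Rational(-1, 14), Pow(1806, Rational(1, 2))))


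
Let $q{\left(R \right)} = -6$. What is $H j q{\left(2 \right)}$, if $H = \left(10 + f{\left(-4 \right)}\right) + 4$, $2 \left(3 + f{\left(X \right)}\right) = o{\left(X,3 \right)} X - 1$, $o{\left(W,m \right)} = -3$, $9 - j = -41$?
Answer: $-4950$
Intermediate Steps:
$j = 50$ ($j = 9 - -41 = 9 + 41 = 50$)
$f{\left(X \right)} = - \frac{7}{2} - \frac{3 X}{2}$ ($f{\left(X \right)} = -3 + \frac{- 3 X - 1}{2} = -3 + \frac{-1 - 3 X}{2} = -3 - \left(\frac{1}{2} + \frac{3 X}{2}\right) = - \frac{7}{2} - \frac{3 X}{2}$)
$H = \frac{33}{2}$ ($H = \left(10 - - \frac{5}{2}\right) + 4 = \left(10 + \left(- \frac{7}{2} + 6\right)\right) + 4 = \left(10 + \frac{5}{2}\right) + 4 = \frac{25}{2} + 4 = \frac{33}{2} \approx 16.5$)
$H j q{\left(2 \right)} = \frac{33}{2} \cdot 50 \left(-6\right) = 825 \left(-6\right) = -4950$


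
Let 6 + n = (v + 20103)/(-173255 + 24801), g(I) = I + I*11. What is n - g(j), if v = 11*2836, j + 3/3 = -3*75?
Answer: 401665225/148454 ≈ 2705.7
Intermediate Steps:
j = -226 (j = -1 - 3*75 = -1 - 225 = -226)
g(I) = 12*I (g(I) = I + 11*I = 12*I)
v = 31196
n = -942023/148454 (n = -6 + (31196 + 20103)/(-173255 + 24801) = -6 + 51299/(-148454) = -6 + 51299*(-1/148454) = -6 - 51299/148454 = -942023/148454 ≈ -6.3456)
n - g(j) = -942023/148454 - 12*(-226) = -942023/148454 - 1*(-2712) = -942023/148454 + 2712 = 401665225/148454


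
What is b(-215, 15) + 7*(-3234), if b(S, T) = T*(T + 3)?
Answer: -22368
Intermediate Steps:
b(S, T) = T*(3 + T)
b(-215, 15) + 7*(-3234) = 15*(3 + 15) + 7*(-3234) = 15*18 - 22638 = 270 - 22638 = -22368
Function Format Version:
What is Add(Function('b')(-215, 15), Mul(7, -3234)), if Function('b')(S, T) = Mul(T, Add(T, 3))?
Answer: -22368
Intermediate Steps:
Function('b')(S, T) = Mul(T, Add(3, T))
Add(Function('b')(-215, 15), Mul(7, -3234)) = Add(Mul(15, Add(3, 15)), Mul(7, -3234)) = Add(Mul(15, 18), -22638) = Add(270, -22638) = -22368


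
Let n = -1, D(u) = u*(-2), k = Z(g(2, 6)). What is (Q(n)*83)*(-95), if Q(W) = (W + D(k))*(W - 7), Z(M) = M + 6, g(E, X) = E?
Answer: -1072360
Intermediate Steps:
Z(M) = 6 + M
k = 8 (k = 6 + 2 = 8)
D(u) = -2*u
Q(W) = (-16 + W)*(-7 + W) (Q(W) = (W - 2*8)*(W - 7) = (W - 16)*(-7 + W) = (-16 + W)*(-7 + W))
(Q(n)*83)*(-95) = ((112 + (-1)² - 23*(-1))*83)*(-95) = ((112 + 1 + 23)*83)*(-95) = (136*83)*(-95) = 11288*(-95) = -1072360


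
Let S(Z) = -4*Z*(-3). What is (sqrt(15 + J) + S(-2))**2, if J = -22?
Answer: (24 - I*sqrt(7))**2 ≈ 569.0 - 127.0*I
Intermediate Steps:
S(Z) = 12*Z
(sqrt(15 + J) + S(-2))**2 = (sqrt(15 - 22) + 12*(-2))**2 = (sqrt(-7) - 24)**2 = (I*sqrt(7) - 24)**2 = (-24 + I*sqrt(7))**2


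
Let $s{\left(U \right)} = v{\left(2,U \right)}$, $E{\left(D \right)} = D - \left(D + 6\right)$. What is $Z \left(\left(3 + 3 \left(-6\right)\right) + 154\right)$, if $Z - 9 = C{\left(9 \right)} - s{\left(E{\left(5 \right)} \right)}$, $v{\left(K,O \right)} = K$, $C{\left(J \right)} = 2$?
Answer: $1251$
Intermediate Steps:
$E{\left(D \right)} = -6$ ($E{\left(D \right)} = D - \left(6 + D\right) = -6$)
$s{\left(U \right)} = 2$
$Z = 9$ ($Z = 9 + \left(2 - 2\right) = 9 + 0 = 9$)
$Z \left(\left(3 + 3 \left(-6\right)\right) + 154\right) = 9 \left(\left(3 + 3 \left(-6\right)\right) + 154\right) = 9 \left(\left(3 - 18\right) + 154\right) = 9 \left(-15 + 154\right) = 9 \cdot 139 = 1251$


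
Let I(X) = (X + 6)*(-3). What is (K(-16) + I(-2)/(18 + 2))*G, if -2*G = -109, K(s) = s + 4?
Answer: -6867/10 ≈ -686.70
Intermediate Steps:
K(s) = 4 + s
I(X) = -18 - 3*X (I(X) = (6 + X)*(-3) = -18 - 3*X)
G = 109/2 (G = -½*(-109) = 109/2 ≈ 54.500)
(K(-16) + I(-2)/(18 + 2))*G = ((4 - 16) + (-18 - 3*(-2))/(18 + 2))*(109/2) = (-12 + (-18 + 6)/20)*(109/2) = (-12 - 12*1/20)*(109/2) = (-12 - ⅗)*(109/2) = -63/5*109/2 = -6867/10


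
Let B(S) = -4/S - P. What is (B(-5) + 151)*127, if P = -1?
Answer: 97028/5 ≈ 19406.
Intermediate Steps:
B(S) = 1 - 4/S (B(S) = -4/S - 1*(-1) = -4/S + 1 = 1 - 4/S)
(B(-5) + 151)*127 = ((-4 - 5)/(-5) + 151)*127 = (-1/5*(-9) + 151)*127 = (9/5 + 151)*127 = (764/5)*127 = 97028/5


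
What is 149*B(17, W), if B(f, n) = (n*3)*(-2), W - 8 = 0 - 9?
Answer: 894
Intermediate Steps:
W = -1 (W = 8 + (0 - 9) = 8 - 9 = -1)
B(f, n) = -6*n (B(f, n) = (3*n)*(-2) = -6*n)
149*B(17, W) = 149*(-6*(-1)) = 149*6 = 894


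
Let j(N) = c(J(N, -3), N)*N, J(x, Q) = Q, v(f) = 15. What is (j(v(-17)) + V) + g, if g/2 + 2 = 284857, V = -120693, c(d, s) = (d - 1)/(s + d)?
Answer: 449012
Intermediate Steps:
c(d, s) = (-1 + d)/(d + s)
g = 569710 (g = -4 + 2*284857 = -4 + 569714 = 569710)
j(N) = -4*N/(-3 + N) (j(N) = ((-1 - 3)/(-3 + N))*N = (-4/(-3 + N))*N = -4*N/(-3 + N))
(j(v(-17)) + V) + g = (-4*15/(-3 + 15) - 120693) + 569710 = (-4*15/12 - 120693) + 569710 = (-4*15*1/12 - 120693) + 569710 = (-5 - 120693) + 569710 = -120698 + 569710 = 449012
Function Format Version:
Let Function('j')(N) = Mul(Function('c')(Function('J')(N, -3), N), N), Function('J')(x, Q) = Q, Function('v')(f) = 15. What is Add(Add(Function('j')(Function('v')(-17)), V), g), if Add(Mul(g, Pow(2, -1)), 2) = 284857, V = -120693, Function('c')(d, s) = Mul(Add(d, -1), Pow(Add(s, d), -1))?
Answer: 449012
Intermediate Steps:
Function('c')(d, s) = Mul(Pow(Add(d, s), -1), Add(-1, d)) (Function('c')(d, s) = Mul(Add(-1, d), Pow(Add(d, s), -1)) = Mul(Pow(Add(d, s), -1), Add(-1, d)))
g = 569710 (g = Add(-4, Mul(2, 284857)) = Add(-4, 569714) = 569710)
Function('j')(N) = Mul(-4, N, Pow(Add(-3, N), -1)) (Function('j')(N) = Mul(Mul(Pow(Add(-3, N), -1), Add(-1, -3)), N) = Mul(Mul(Pow(Add(-3, N), -1), -4), N) = Mul(Mul(-4, Pow(Add(-3, N), -1)), N) = Mul(-4, N, Pow(Add(-3, N), -1)))
Add(Add(Function('j')(Function('v')(-17)), V), g) = Add(Add(Mul(-4, 15, Pow(Add(-3, 15), -1)), -120693), 569710) = Add(Add(Mul(-4, 15, Pow(12, -1)), -120693), 569710) = Add(Add(Mul(-4, 15, Rational(1, 12)), -120693), 569710) = Add(Add(-5, -120693), 569710) = Add(-120698, 569710) = 449012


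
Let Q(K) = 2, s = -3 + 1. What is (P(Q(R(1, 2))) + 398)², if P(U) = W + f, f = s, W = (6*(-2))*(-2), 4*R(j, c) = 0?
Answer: 176400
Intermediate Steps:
R(j, c) = 0 (R(j, c) = (¼)*0 = 0)
W = 24 (W = -12*(-2) = 24)
s = -2
f = -2
P(U) = 22 (P(U) = 24 - 2 = 22)
(P(Q(R(1, 2))) + 398)² = (22 + 398)² = 420² = 176400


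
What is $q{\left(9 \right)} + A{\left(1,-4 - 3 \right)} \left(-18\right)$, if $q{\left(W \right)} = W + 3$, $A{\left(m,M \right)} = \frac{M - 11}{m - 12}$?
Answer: $- \frac{192}{11} \approx -17.455$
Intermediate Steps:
$A{\left(m,M \right)} = \frac{-11 + M}{-12 + m}$
$q{\left(W \right)} = 3 + W$
$q{\left(9 \right)} + A{\left(1,-4 - 3 \right)} \left(-18\right) = \left(3 + 9\right) + \frac{-11 - 7}{-12 + 1} \left(-18\right) = 12 + \frac{-11 - 7}{-11} \left(-18\right) = 12 + \left(- \frac{1}{11}\right) \left(-18\right) \left(-18\right) = 12 + \frac{18}{11} \left(-18\right) = 12 - \frac{324}{11} = - \frac{192}{11}$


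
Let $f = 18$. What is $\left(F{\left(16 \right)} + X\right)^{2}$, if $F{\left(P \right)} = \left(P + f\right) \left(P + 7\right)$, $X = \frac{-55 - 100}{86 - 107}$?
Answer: $\frac{274796929}{441} \approx 6.2312 \cdot 10^{5}$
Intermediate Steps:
$X = \frac{155}{21}$ ($X = - \frac{155}{-21} = \left(-155\right) \left(- \frac{1}{21}\right) = \frac{155}{21} \approx 7.381$)
$F{\left(P \right)} = \left(7 + P\right) \left(18 + P\right)$ ($F{\left(P \right)} = \left(P + 18\right) \left(P + 7\right) = \left(18 + P\right) \left(7 + P\right) = \left(7 + P\right) \left(18 + P\right)$)
$\left(F{\left(16 \right)} + X\right)^{2} = \left(\left(126 + 16^{2} + 25 \cdot 16\right) + \frac{155}{21}\right)^{2} = \left(\left(126 + 256 + 400\right) + \frac{155}{21}\right)^{2} = \left(782 + \frac{155}{21}\right)^{2} = \left(\frac{16577}{21}\right)^{2} = \frac{274796929}{441}$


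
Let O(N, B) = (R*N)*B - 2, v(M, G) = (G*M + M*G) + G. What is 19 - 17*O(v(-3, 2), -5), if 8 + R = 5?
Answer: 2603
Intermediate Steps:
R = -3 (R = -8 + 5 = -3)
v(M, G) = G + 2*G*M (v(M, G) = (G*M + G*M) + G = 2*G*M + G = G + 2*G*M)
O(N, B) = -2 - 3*B*N (O(N, B) = (-3*N)*B - 2 = -3*B*N - 2 = -2 - 3*B*N)
19 - 17*O(v(-3, 2), -5) = 19 - 17*(-2 - 3*(-5)*2*(1 + 2*(-3))) = 19 - 17*(-2 - 3*(-5)*2*(1 - 6)) = 19 - 17*(-2 - 3*(-5)*2*(-5)) = 19 - 17*(-2 - 3*(-5)*(-10)) = 19 - 17*(-2 - 150) = 19 - 17*(-152) = 19 + 2584 = 2603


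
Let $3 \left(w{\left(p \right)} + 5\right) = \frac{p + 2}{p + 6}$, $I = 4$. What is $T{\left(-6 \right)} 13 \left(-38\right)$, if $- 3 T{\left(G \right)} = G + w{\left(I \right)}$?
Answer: $- \frac{8892}{5} \approx -1778.4$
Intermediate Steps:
$w{\left(p \right)} = -5 + \frac{2 + p}{3 \left(6 + p\right)}$ ($w{\left(p \right)} = -5 + \frac{\left(p + 2\right) \frac{1}{p + 6}}{3} = -5 + \frac{\left(2 + p\right) \frac{1}{6 + p}}{3} = -5 + \frac{\frac{1}{6 + p} \left(2 + p\right)}{3} = -5 + \frac{2 + p}{3 \left(6 + p\right)}$)
$T{\left(G \right)} = \frac{8}{5} - \frac{G}{3}$ ($T{\left(G \right)} = - \frac{G + \frac{2 \left(-44 - 28\right)}{3 \left(6 + 4\right)}}{3} = - \frac{G + \frac{2 \left(-44 - 28\right)}{3 \cdot 10}}{3} = - \frac{G + \frac{2}{3} \cdot \frac{1}{10} \left(-72\right)}{3} = - \frac{G - \frac{24}{5}}{3} = - \frac{- \frac{24}{5} + G}{3} = \frac{8}{5} - \frac{G}{3}$)
$T{\left(-6 \right)} 13 \left(-38\right) = \left(\frac{8}{5} - -2\right) 13 \left(-38\right) = \left(\frac{8}{5} + 2\right) 13 \left(-38\right) = \frac{18}{5} \cdot 13 \left(-38\right) = \frac{234}{5} \left(-38\right) = - \frac{8892}{5}$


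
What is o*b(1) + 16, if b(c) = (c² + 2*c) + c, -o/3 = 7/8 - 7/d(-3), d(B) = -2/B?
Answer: 263/2 ≈ 131.50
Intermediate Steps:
o = 231/8 (o = -3*(7/8 - 7/((-2/(-3)))) = -3*(7*(⅛) - 7/((-2*(-⅓)))) = -3*(7/8 - 7/⅔) = -3*(7/8 - 7*3/2) = -3*(7/8 - 21/2) = -3*(-77/8) = 231/8 ≈ 28.875)
b(c) = c² + 3*c
o*b(1) + 16 = 231*(1*(3 + 1))/8 + 16 = 231*(1*4)/8 + 16 = (231/8)*4 + 16 = 231/2 + 16 = 263/2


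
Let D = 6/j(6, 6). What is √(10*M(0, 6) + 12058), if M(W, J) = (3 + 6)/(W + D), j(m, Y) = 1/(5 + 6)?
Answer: √1459183/11 ≈ 109.82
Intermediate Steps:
j(m, Y) = 1/11
D = 66 (D = 6/(1/11) = 6*11 = 66)
M(W, J) = 9/(66 + W) (M(W, J) = (3 + 6)/(W + 66) = 9/(66 + W))
√(10*M(0, 6) + 12058) = √(10*(9/(66 + 0)) + 12058) = √(10*(9/66) + 12058) = √(10*(9*(1/66)) + 12058) = √(10*(3/22) + 12058) = √(15/11 + 12058) = √(132653/11) = √1459183/11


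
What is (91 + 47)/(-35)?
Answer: -138/35 ≈ -3.9429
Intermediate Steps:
(91 + 47)/(-35) = 138*(-1/35) = -138/35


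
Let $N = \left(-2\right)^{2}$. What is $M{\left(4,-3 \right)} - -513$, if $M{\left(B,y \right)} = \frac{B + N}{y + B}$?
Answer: $521$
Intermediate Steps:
$N = 4$
$M{\left(B,y \right)} = \frac{4 + B}{B + y}$ ($M{\left(B,y \right)} = \frac{B + 4}{y + B} = \frac{4 + B}{B + y}$)
$M{\left(4,-3 \right)} - -513 = \frac{4 + 4}{4 - 3} - -513 = 1^{-1} \cdot 8 + 513 = 1 \cdot 8 + 513 = 8 + 513 = 521$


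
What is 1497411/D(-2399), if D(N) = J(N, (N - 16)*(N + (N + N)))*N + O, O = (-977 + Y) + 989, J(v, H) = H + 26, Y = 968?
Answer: -1497411/41696492639 ≈ -3.5912e-5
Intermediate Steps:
J(v, H) = 26 + H
O = 980 (O = (-977 + 968) + 989 = -9 + 989 = 980)
D(N) = 980 + N*(26 + 3*N*(-16 + N)) (D(N) = (26 + (N - 16)*(N + (N + N)))*N + 980 = (26 + (-16 + N)*(N + 2*N))*N + 980 = (26 + (-16 + N)*(3*N))*N + 980 = (26 + 3*N*(-16 + N))*N + 980 = N*(26 + 3*N*(-16 + N)) + 980 = 980 + N*(26 + 3*N*(-16 + N)))
1497411/D(-2399) = 1497411/(980 - 2399*(26 + 3*(-2399)*(-16 - 2399))) = 1497411/(980 - 2399*(26 + 3*(-2399)*(-2415))) = 1497411/(980 - 2399*(26 + 17380755)) = 1497411/(980 - 2399*17380781) = 1497411/(980 - 41696493619) = 1497411/(-41696492639) = 1497411*(-1/41696492639) = -1497411/41696492639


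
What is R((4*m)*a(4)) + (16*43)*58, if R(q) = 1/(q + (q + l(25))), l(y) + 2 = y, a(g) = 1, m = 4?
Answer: 2194721/55 ≈ 39904.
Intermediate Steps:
l(y) = -2 + y
R(q) = 1/(23 + 2*q) (R(q) = 1/(q + (q + (-2 + 25))) = 1/(q + (q + 23)) = 1/(q + (23 + q)) = 1/(23 + 2*q))
R((4*m)*a(4)) + (16*43)*58 = 1/(23 + 2*((4*4)*1)) + (16*43)*58 = 1/(23 + 2*(16*1)) + 688*58 = 1/(23 + 2*16) + 39904 = 1/(23 + 32) + 39904 = 1/55 + 39904 = 2194721/55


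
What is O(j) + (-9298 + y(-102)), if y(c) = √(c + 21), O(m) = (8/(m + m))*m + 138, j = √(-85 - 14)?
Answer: -9156 + 9*I ≈ -9156.0 + 9.0*I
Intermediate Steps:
j = 3*I*√11 (j = √(-99) = 3*I*√11 ≈ 9.9499*I)
O(m) = 142 (O(m) = (8/(2*m))*m + 138 = ((1/(2*m))*8)*m + 138 = (4/m)*m + 138 = 4 + 138 = 142)
y(c) = √(21 + c)
O(j) + (-9298 + y(-102)) = 142 + (-9298 + √(21 - 102)) = 142 + (-9298 + √(-81)) = 142 + (-9298 + 9*I) = -9156 + 9*I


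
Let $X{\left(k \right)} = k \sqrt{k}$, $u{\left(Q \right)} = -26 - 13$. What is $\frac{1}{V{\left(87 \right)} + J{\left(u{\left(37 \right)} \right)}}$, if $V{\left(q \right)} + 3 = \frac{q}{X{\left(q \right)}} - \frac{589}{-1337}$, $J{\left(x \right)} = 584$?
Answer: $\frac{90424762134}{52576620603083} - \frac{1787569 \sqrt{87}}{52576620603083} \approx 0.0017195$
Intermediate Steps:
$u{\left(Q \right)} = -39$
$X{\left(k \right)} = k^{\frac{3}{2}}$
$V{\left(q \right)} = - \frac{3422}{1337} + \frac{1}{\sqrt{q}}$ ($V{\left(q \right)} = -3 + \left(\frac{q}{q^{\frac{3}{2}}} - \frac{589}{-1337}\right) = -3 + \left(\frac{q}{q^{\frac{3}{2}}} - - \frac{589}{1337}\right) = -3 + \left(\frac{1}{\sqrt{q}} + \frac{589}{1337}\right) = -3 + \left(\frac{589}{1337} + \frac{1}{\sqrt{q}}\right) = - \frac{3422}{1337} + \frac{1}{\sqrt{q}}$)
$\frac{1}{V{\left(87 \right)} + J{\left(u{\left(37 \right)} \right)}} = \frac{1}{\left(- \frac{3422}{1337} + \frac{1}{\sqrt{87}}\right) + 584} = \frac{1}{\left(- \frac{3422}{1337} + \frac{\sqrt{87}}{87}\right) + 584} = \frac{1}{\frac{777386}{1337} + \frac{\sqrt{87}}{87}}$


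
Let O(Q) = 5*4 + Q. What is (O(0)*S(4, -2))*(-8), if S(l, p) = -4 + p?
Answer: 960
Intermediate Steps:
O(Q) = 20 + Q
(O(0)*S(4, -2))*(-8) = ((20 + 0)*(-4 - 2))*(-8) = (20*(-6))*(-8) = -120*(-8) = 960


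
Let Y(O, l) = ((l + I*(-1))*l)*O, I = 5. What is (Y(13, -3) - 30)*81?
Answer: 22842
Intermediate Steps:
Y(O, l) = O*l*(-5 + l) (Y(O, l) = ((l + 5*(-1))*l)*O = ((l - 5)*l)*O = ((-5 + l)*l)*O = (l*(-5 + l))*O = O*l*(-5 + l))
(Y(13, -3) - 30)*81 = (13*(-3)*(-5 - 3) - 30)*81 = (13*(-3)*(-8) - 30)*81 = (312 - 30)*81 = 282*81 = 22842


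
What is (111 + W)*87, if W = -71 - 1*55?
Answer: -1305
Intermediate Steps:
W = -126 (W = -71 - 55 = -126)
(111 + W)*87 = (111 - 126)*87 = -15*87 = -1305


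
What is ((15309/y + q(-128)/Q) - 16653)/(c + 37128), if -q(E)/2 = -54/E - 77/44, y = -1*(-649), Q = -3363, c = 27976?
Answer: -19685499047/77068552704 ≈ -0.25543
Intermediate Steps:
y = 649
q(E) = 7/2 + 108/E (q(E) = -2*(-54/E - 77/44) = -2*(-54/E - 77*1/44) = -2*(-54/E - 7/4) = -2*(-7/4 - 54/E) = 7/2 + 108/E)
((15309/y + q(-128)/Q) - 16653)/(c + 37128) = ((15309/649 + (7/2 + 108/(-128))/(-3363)) - 16653)/(27976 + 37128) = ((15309*(1/649) + (7/2 + 108*(-1/128))*(-1/3363)) - 16653)/65104 = ((15309/649 + (7/2 - 27/32)*(-1/3363)) - 16653)*(1/65104) = ((15309/649 + (85/32)*(-1/3363)) - 16653)*(1/65104) = ((15309/649 - 85/107616) - 16653)*(1/65104) = (27922681/1183776 - 16653)*(1/65104) = -19685499047/1183776*1/65104 = -19685499047/77068552704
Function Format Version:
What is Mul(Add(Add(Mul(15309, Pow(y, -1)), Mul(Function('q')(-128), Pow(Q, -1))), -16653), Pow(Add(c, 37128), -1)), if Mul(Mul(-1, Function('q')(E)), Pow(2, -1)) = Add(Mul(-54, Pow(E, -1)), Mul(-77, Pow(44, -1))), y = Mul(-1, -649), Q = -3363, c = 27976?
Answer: Rational(-19685499047, 77068552704) ≈ -0.25543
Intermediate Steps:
y = 649
Function('q')(E) = Add(Rational(7, 2), Mul(108, Pow(E, -1))) (Function('q')(E) = Mul(-2, Add(Mul(-54, Pow(E, -1)), Mul(-77, Pow(44, -1)))) = Mul(-2, Add(Mul(-54, Pow(E, -1)), Mul(-77, Rational(1, 44)))) = Mul(-2, Add(Mul(-54, Pow(E, -1)), Rational(-7, 4))) = Mul(-2, Add(Rational(-7, 4), Mul(-54, Pow(E, -1)))) = Add(Rational(7, 2), Mul(108, Pow(E, -1))))
Mul(Add(Add(Mul(15309, Pow(y, -1)), Mul(Function('q')(-128), Pow(Q, -1))), -16653), Pow(Add(c, 37128), -1)) = Mul(Add(Add(Mul(15309, Pow(649, -1)), Mul(Add(Rational(7, 2), Mul(108, Pow(-128, -1))), Pow(-3363, -1))), -16653), Pow(Add(27976, 37128), -1)) = Mul(Add(Add(Mul(15309, Rational(1, 649)), Mul(Add(Rational(7, 2), Mul(108, Rational(-1, 128))), Rational(-1, 3363))), -16653), Pow(65104, -1)) = Mul(Add(Add(Rational(15309, 649), Mul(Add(Rational(7, 2), Rational(-27, 32)), Rational(-1, 3363))), -16653), Rational(1, 65104)) = Mul(Add(Add(Rational(15309, 649), Mul(Rational(85, 32), Rational(-1, 3363))), -16653), Rational(1, 65104)) = Mul(Add(Add(Rational(15309, 649), Rational(-85, 107616)), -16653), Rational(1, 65104)) = Mul(Add(Rational(27922681, 1183776), -16653), Rational(1, 65104)) = Mul(Rational(-19685499047, 1183776), Rational(1, 65104)) = Rational(-19685499047, 77068552704)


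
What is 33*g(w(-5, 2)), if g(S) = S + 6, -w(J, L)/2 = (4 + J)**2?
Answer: 132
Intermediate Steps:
w(J, L) = -2*(4 + J)**2
g(S) = 6 + S
33*g(w(-5, 2)) = 33*(6 - 2*(4 - 5)**2) = 33*(6 - 2*(-1)**2) = 33*(6 - 2*1) = 33*(6 - 2) = 33*4 = 132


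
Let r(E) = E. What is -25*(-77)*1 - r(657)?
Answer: 1268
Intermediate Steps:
-25*(-77)*1 - r(657) = -25*(-77)*1 - 1*657 = 1925*1 - 657 = 1925 - 657 = 1268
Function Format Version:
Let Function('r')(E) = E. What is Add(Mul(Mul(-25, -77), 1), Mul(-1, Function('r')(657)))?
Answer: 1268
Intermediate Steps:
Add(Mul(Mul(-25, -77), 1), Mul(-1, Function('r')(657))) = Add(Mul(Mul(-25, -77), 1), Mul(-1, 657)) = Add(Mul(1925, 1), -657) = Add(1925, -657) = 1268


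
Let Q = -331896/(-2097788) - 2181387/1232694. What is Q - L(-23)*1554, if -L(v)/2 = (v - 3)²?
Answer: 452754740083021237/215494223406 ≈ 2.1010e+6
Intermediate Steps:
Q = -347246772011/215494223406 (Q = -331896*(-1/2097788) - 2181387*1/1232694 = 82974/524447 - 727129/410898 = -347246772011/215494223406 ≈ -1.6114)
L(v) = -2*(-3 + v)² (L(v) = -2*(v - 3)² = -2*(-3 + v)²)
Q - L(-23)*1554 = -347246772011/215494223406 - (-2*(-3 - 23)²)*1554 = -347246772011/215494223406 - (-2*(-26)²)*1554 = -347246772011/215494223406 - (-2*676)*1554 = -347246772011/215494223406 - (-1352)*1554 = -347246772011/215494223406 - 1*(-2101008) = -347246772011/215494223406 + 2101008 = 452754740083021237/215494223406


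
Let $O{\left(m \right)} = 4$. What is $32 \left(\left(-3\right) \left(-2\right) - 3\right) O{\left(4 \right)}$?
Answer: $384$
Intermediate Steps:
$32 \left(\left(-3\right) \left(-2\right) - 3\right) O{\left(4 \right)} = 32 \left(\left(-3\right) \left(-2\right) - 3\right) 4 = 32 \left(6 - 3\right) 4 = 32 \cdot 3 \cdot 4 = 96 \cdot 4 = 384$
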